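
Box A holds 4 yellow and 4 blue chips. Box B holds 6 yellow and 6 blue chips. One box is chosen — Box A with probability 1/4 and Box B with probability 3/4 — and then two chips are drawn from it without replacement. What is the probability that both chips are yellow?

From Box A: P(both yellow) = (4/8)(3/7) = 3/14.
From Box B: P(both yellow) = (6/12)(5/11) = 5/22.
Total probability = (1/4)(3/14) + (3/4)(5/22) = 69/308.

69/308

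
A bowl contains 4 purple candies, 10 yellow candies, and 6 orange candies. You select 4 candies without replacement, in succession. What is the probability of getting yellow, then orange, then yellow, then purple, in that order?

6/323

Chain rule:
P = 10/20 × 6/19 × 9/18 × 4/17 = 2160/116280 = 6/323.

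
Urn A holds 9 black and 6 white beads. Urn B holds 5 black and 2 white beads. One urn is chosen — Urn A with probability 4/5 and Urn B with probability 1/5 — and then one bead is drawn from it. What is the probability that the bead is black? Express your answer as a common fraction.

From Urn A: P(black) = 9/15.
From Urn B: P(black) = 5/7.
Total probability = (4/5)(9/15) + (1/5)(5/7) = 109/175.

109/175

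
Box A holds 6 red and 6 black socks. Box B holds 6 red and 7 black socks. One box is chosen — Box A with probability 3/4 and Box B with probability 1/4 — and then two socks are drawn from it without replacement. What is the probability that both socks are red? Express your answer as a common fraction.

From Box A: P(both red) = (6/12)(5/11) = 5/22.
From Box B: P(both red) = (6/13)(5/12) = 5/26.
Total probability = (3/4)(5/22) + (1/4)(5/26) = 125/572.

125/572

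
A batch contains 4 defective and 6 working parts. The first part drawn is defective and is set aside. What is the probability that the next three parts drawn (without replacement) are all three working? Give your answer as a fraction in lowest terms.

5/21

With the first part removed, 6 working remain out of 9.
P = 6/9 × 5/8 × 4/7 = 120/504 = 5/21.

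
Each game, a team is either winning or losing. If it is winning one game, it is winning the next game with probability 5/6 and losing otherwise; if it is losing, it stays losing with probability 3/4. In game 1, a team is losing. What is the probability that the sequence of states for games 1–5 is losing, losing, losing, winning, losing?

3/128

Game 1 is given. For each transition, use the conditional probability from the current state:
P(losing | losing) = 3/4; P(losing | losing) = 3/4; P(winning | losing) = 1/4; P(losing | winning) = 1/6.
P = 3/4 × 3/4 × 1/4 × 1/6 = 9/384 = 3/128.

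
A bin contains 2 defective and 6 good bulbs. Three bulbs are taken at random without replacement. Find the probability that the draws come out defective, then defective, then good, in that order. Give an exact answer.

1/28

Multiply the probability of each draw given the previous ones:
P = 2/8 × 1/7 × 6/6 = 12/336 = 1/28.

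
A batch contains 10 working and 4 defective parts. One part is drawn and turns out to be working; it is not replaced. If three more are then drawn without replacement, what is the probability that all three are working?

After the first draw, 9 of the remaining 13 parts are working.
P = 9/13 × 8/12 × 7/11 = 504/1716 = 42/143.

42/143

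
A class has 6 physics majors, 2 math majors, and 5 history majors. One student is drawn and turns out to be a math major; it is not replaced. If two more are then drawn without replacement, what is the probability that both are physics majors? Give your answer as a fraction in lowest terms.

With the first student removed, 6 physics majors remain out of 12.
P = 6/12 × 5/11 = 30/132 = 5/22.

5/22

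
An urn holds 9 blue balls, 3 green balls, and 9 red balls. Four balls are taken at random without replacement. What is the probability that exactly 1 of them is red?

44/133

One ordering (red drawn first) has probability 9/21 × 12/20 × 11/19 × 10/18 = 11880/143640 = 11/133.
There are C(4,1) = 4 such orderings, each equally likely, so P = 4 × 11/133 = 44/133.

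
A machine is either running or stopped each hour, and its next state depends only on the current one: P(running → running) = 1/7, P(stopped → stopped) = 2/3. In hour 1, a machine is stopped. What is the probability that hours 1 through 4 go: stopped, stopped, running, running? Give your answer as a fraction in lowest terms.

Hour 1 is given. For each transition, use the conditional probability from the current state:
P(stopped | stopped) = 2/3; P(running | stopped) = 1/3; P(running | running) = 1/7.
P = 2/3 × 1/3 × 1/7 = 2/63.

2/63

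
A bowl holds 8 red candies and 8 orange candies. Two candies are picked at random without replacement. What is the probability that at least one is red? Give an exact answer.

P(no red) = 8/16 × 7/15 = 56/240 = 7/30.
P(at least one) = 1 − 7/30 = 23/30.

23/30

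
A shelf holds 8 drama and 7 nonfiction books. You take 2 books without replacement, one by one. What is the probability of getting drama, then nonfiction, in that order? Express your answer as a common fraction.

4/15

Multiply the probability of each draw given the previous ones:
P = 8/15 × 7/14 = 56/210 = 4/15.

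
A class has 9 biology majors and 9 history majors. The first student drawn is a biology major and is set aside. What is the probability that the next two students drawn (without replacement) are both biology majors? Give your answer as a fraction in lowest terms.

With the first student removed, 8 biology majors remain out of 17.
P = 8/17 × 7/16 = 56/272 = 7/34.

7/34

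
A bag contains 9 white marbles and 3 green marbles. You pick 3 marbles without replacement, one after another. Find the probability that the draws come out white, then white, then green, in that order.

Each draw changes the counts, so multiply the conditional probabilities along the sequence:
P = 9/12 × 8/11 × 3/10 = 216/1320 = 9/55.

9/55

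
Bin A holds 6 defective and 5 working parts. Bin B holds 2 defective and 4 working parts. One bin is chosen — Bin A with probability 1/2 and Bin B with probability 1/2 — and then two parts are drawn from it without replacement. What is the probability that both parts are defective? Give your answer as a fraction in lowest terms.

From Bin A: P(both defective) = (6/11)(5/10) = 3/11.
From Bin B: P(both defective) = (2/6)(1/5) = 1/15.
Total probability = (1/2)(3/11) + (1/2)(1/15) = 28/165.

28/165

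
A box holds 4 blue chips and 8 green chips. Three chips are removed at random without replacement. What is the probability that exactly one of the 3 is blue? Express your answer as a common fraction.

One ordering (blue drawn first) has probability 4/12 × 8/11 × 7/10 = 224/1320 = 28/165.
There are C(3,1) = 3 such orderings, each equally likely, so P = 3 × 28/165 = 28/55.

28/55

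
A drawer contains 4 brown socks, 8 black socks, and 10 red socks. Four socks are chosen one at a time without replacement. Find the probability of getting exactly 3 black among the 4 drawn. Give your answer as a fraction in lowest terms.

One ordering (black drawn first) has probability 8/22 × 7/21 × 6/20 × 14/19 = 4704/175560 = 28/1045.
There are C(4,3) = 4 such orderings, each equally likely, so P = 4 × 28/1045 = 112/1045.

112/1045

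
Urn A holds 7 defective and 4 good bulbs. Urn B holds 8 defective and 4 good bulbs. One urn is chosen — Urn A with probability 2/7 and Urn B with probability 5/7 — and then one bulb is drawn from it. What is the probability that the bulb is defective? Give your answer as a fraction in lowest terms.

152/231

From Urn A: P(defective) = 7/11.
From Urn B: P(defective) = 8/12.
Total probability = (2/7)(7/11) + (5/7)(8/12) = 152/231.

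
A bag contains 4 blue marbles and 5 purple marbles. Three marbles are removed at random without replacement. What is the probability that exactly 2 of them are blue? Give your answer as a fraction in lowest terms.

5/14

One ordering (blue drawn first) has probability 4/9 × 3/8 × 5/7 = 60/504 = 5/42.
There are C(3,2) = 3 such orderings, each equally likely, so P = 3 × 5/42 = 5/14.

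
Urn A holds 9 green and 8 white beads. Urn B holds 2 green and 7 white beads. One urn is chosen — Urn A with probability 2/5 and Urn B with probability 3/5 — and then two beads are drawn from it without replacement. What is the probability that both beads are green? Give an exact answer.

25/204

From Urn A: P(both green) = (9/17)(8/16) = 9/34.
From Urn B: P(both green) = (2/9)(1/8) = 1/36.
Total probability = (2/5)(9/34) + (3/5)(1/36) = 25/204.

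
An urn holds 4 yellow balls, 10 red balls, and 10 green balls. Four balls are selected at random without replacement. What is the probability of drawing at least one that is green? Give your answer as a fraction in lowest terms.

P(no green) = 14/24 × 13/23 × 12/22 × 11/21 = 24024/255024 = 13/138.
P(at least one) = 1 − 13/138 = 125/138.

125/138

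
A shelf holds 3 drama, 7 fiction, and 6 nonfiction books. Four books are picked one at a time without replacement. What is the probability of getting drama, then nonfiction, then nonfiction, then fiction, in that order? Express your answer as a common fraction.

3/208

Each draw changes the counts, so multiply the conditional probabilities along the sequence:
P = 3/16 × 6/15 × 5/14 × 7/13 = 630/43680 = 3/208.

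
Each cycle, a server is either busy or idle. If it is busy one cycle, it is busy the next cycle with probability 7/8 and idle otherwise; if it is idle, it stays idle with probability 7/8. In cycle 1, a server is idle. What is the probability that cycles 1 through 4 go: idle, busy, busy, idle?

Cycle 1 is given. For each transition, use the conditional probability from the current state:
P(busy | idle) = 1/8; P(busy | busy) = 7/8; P(idle | busy) = 1/8.
P = 1/8 × 7/8 × 1/8 = 7/512.

7/512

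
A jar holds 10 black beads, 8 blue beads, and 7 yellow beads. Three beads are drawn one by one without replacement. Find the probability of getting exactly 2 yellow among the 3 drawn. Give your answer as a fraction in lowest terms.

One ordering (yellow drawn first) has probability 7/25 × 6/24 × 18/23 = 756/13800 = 63/1150.
There are C(3,2) = 3 such orderings, each equally likely, so P = 3 × 63/1150 = 189/1150.

189/1150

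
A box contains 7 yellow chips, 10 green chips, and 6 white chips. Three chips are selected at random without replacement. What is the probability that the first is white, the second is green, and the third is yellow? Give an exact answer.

Multiply the probability of each draw given the previous ones:
P = 6/23 × 10/22 × 7/21 = 420/10626 = 10/253.

10/253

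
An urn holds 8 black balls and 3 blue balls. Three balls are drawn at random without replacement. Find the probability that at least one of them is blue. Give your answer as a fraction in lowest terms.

P(no blue) = 8/11 × 7/10 × 6/9 = 336/990 = 56/165.
P(at least one) = 1 − 56/165 = 109/165.

109/165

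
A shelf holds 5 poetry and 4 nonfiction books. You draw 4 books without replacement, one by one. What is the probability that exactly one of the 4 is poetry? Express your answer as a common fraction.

One ordering (poetry drawn first) has probability 5/9 × 4/8 × 3/7 × 2/6 = 120/3024 = 5/126.
There are C(4,1) = 4 such orderings, each equally likely, so P = 4 × 5/126 = 10/63.

10/63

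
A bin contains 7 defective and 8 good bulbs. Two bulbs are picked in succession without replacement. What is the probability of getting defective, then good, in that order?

Multiply the probability of each draw given the previous ones:
P = 7/15 × 8/14 = 56/210 = 4/15.

4/15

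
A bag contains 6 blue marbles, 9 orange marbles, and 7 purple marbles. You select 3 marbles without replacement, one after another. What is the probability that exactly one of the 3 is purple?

21/44

One ordering (purple drawn first) has probability 7/22 × 15/21 × 14/20 = 1470/9240 = 7/44.
There are C(3,1) = 3 such orderings, each equally likely, so P = 3 × 7/44 = 21/44.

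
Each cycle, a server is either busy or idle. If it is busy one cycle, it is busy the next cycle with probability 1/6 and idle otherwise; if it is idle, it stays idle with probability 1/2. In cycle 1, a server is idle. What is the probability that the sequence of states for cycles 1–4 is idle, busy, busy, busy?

Cycle 1 is given. For each transition, use the conditional probability from the current state:
P(busy | idle) = 1/2; P(busy | busy) = 1/6; P(busy | busy) = 1/6.
P = 1/2 × 1/6 × 1/6 = 1/72.

1/72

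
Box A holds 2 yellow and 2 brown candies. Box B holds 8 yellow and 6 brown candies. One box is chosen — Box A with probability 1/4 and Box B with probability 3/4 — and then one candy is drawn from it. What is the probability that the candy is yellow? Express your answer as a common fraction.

From Box A: P(yellow) = 2/4.
From Box B: P(yellow) = 8/14.
Total probability = (1/4)(2/4) + (3/4)(8/14) = 31/56.

31/56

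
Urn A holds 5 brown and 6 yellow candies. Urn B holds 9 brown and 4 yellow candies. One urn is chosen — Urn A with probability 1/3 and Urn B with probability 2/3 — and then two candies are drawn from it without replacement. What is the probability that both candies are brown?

158/429

From Urn A: P(both brown) = (5/11)(4/10) = 2/11.
From Urn B: P(both brown) = (9/13)(8/12) = 6/13.
Total probability = (1/3)(2/11) + (2/3)(6/13) = 158/429.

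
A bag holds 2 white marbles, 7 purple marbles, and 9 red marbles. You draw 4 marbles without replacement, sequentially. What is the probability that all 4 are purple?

P(all purple) = 7/18 × 6/17 × 5/16 × 4/15 = 840/73440 = 7/612.

7/612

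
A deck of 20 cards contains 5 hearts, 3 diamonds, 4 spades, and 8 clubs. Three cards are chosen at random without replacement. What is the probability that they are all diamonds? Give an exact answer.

P(every draw is a diamond) = 3/20 × 2/19 × 1/18 = 6/6840 = 1/1140.

1/1140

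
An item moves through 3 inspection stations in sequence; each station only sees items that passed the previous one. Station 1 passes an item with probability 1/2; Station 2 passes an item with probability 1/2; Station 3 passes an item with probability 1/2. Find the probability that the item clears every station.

1/8

Multiplying along the chain,
P = 1/2 × 1/2 × 1/2 = 1/8.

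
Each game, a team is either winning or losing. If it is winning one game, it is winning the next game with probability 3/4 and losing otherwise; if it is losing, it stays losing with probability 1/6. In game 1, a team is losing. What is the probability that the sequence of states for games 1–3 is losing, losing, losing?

1/36

Game 1 is given. For each transition, use the conditional probability from the current state:
P(losing | losing) = 1/6; P(losing | losing) = 1/6.
P = 1/6 × 1/6 = 1/36.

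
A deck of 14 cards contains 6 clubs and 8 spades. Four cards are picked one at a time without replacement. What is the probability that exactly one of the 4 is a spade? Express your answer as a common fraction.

160/1001

One ordering (a spade drawn first) has probability 8/14 × 6/13 × 5/12 × 4/11 = 960/24024 = 40/1001.
There are C(4,1) = 4 such orderings, each equally likely, so P = 4 × 40/1001 = 160/1001.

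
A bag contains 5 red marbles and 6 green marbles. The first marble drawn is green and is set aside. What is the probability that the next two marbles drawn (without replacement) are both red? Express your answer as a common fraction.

2/9

After the first draw, 5 of the remaining 10 marbles are red.
P = 5/10 × 4/9 = 20/90 = 2/9.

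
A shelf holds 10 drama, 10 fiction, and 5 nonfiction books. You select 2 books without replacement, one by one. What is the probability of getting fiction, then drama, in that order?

Each draw changes the counts, so multiply the conditional probabilities along the sequence:
P = 10/25 × 10/24 = 100/600 = 1/6.

1/6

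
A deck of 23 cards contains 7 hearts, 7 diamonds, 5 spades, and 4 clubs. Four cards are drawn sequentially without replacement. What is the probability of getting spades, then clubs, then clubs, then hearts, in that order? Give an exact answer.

1/506

Chain rule:
P = 5/23 × 4/22 × 3/21 × 7/20 = 420/212520 = 1/506.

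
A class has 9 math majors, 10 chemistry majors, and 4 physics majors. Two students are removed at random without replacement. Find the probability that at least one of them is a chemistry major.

175/253

P(no chemistry majors) = 13/23 × 12/22 = 156/506 = 78/253.
P(at least one) = 1 − 78/253 = 175/253.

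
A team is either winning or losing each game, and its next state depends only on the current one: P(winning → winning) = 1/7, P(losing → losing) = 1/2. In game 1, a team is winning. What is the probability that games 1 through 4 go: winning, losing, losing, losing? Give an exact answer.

3/14

Game 1 is given. For each transition, use the conditional probability from the current state:
P(losing | winning) = 6/7; P(losing | losing) = 1/2; P(losing | losing) = 1/2.
P = 6/7 × 1/2 × 1/2 = 6/28 = 3/14.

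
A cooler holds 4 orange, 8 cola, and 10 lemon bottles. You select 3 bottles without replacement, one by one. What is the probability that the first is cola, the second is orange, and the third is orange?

Multiply the probability of each draw given the previous ones:
P = 8/22 × 4/21 × 3/20 = 96/9240 = 4/385.

4/385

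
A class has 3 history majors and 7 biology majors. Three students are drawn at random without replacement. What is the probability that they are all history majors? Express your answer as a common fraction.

1/120

P = 3/10 × 2/9 × 1/8 = 6/720 = 1/120.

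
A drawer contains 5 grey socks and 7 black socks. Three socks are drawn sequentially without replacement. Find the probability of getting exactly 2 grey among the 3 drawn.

7/22

One ordering (grey drawn first) has probability 5/12 × 4/11 × 7/10 = 140/1320 = 7/66.
There are C(3,2) = 3 such orderings, each equally likely, so P = 3 × 7/66 = 7/22.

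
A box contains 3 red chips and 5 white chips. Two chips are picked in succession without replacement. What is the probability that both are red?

P(every draw is red) = 3/8 × 2/7 = 6/56 = 3/28.

3/28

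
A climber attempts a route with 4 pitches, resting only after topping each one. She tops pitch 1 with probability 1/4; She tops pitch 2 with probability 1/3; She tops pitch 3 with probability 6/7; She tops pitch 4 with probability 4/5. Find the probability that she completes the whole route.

2/35

Each stage is reached only if all earlier stages succeed, so
P = 1/4 × 1/3 × 6/7 × 4/5 = 24/420 = 2/35.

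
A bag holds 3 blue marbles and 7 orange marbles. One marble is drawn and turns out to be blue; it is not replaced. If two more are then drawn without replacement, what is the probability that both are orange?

After the first draw, 7 of the remaining 9 marbles are orange.
P = 7/9 × 6/8 = 42/72 = 7/12.

7/12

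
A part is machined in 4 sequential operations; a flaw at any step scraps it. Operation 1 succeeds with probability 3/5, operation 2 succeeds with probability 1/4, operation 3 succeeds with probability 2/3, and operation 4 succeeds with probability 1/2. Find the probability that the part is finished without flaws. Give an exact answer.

1/20

The events are sequential, so multiply the conditional probabilities:
P = 3/5 × 1/4 × 2/3 × 1/2 = 6/120 = 1/20.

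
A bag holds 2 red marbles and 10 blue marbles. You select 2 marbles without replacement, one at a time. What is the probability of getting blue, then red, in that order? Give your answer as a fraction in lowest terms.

5/33

Chain rule:
P = 10/12 × 2/11 = 20/132 = 5/33.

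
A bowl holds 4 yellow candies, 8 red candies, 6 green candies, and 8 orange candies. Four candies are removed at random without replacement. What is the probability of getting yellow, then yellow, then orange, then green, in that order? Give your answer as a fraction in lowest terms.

12/7475

Chain rule:
P = 4/26 × 3/25 × 8/24 × 6/23 = 576/358800 = 12/7475.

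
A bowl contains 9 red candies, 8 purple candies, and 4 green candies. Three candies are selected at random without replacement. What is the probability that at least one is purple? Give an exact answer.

522/665

P(no purple) = 13/21 × 12/20 × 11/19 = 1716/7980 = 143/665.
P(at least one) = 1 − 143/665 = 522/665.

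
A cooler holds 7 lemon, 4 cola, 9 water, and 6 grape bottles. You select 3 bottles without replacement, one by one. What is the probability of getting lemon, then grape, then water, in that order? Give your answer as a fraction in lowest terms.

63/2600

Multiply the probability of each draw given the previous ones:
P = 7/26 × 6/25 × 9/24 = 378/15600 = 63/2600.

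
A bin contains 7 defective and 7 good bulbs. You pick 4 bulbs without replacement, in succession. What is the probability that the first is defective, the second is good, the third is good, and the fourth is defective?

Each draw changes the counts, so multiply the conditional probabilities along the sequence:
P = 7/14 × 7/13 × 6/12 × 6/11 = 1764/24024 = 21/286.

21/286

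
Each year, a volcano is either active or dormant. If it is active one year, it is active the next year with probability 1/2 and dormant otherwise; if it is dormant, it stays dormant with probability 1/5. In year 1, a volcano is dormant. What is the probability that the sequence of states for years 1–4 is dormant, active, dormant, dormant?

Year 1 is given. For each transition, use the conditional probability from the current state:
P(active | dormant) = 4/5; P(dormant | active) = 1/2; P(dormant | dormant) = 1/5.
P = 4/5 × 1/2 × 1/5 = 4/50 = 2/25.

2/25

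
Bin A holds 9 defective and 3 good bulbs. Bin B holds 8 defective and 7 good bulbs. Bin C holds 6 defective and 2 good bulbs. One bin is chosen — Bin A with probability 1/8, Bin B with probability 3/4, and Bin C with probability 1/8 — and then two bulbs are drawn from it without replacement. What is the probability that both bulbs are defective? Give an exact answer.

From Bin A: P(both defective) = (9/12)(8/11) = 6/11.
From Bin B: P(both defective) = (8/15)(7/14) = 4/15.
From Bin C: P(both defective) = (6/8)(5/7) = 15/28.
Total probability = (1/8)(6/11) + (3/4)(4/15) + (1/8)(15/28) = 4129/12320.

4129/12320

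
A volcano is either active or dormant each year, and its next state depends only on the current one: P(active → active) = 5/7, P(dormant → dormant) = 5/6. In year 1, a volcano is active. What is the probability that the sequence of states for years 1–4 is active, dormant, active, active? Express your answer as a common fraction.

Year 1 is given. For each transition, use the conditional probability from the current state:
P(dormant | active) = 2/7; P(active | dormant) = 1/6; P(active | active) = 5/7.
P = 2/7 × 1/6 × 5/7 = 10/294 = 5/147.

5/147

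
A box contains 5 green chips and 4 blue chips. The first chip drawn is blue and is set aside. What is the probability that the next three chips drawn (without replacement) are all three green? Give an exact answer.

With the first chip removed, 5 green remain out of 8.
P = 5/8 × 4/7 × 3/6 = 60/336 = 5/28.

5/28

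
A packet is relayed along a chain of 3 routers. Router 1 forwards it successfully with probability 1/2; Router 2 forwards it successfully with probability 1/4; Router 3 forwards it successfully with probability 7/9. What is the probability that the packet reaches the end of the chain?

7/72

The events are sequential, so multiply the conditional probabilities:
P = 1/2 × 1/4 × 7/9 = 7/72.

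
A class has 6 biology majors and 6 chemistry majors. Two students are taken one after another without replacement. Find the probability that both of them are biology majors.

5/22

P(all biology majors) = 6/12 × 5/11 = 30/132 = 5/22.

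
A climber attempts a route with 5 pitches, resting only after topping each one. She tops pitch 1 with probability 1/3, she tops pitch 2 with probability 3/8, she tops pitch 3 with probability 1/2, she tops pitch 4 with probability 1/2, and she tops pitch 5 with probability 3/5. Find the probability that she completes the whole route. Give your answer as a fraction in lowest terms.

Each stage is reached only if all earlier stages succeed, so
P = 1/3 × 3/8 × 1/2 × 1/2 × 3/5 = 9/480 = 3/160.

3/160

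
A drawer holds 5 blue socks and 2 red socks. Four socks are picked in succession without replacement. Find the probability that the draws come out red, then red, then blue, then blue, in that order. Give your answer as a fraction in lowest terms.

Multiply the probability of each draw given the previous ones:
P = 2/7 × 1/6 × 5/5 × 4/4 = 40/840 = 1/21.

1/21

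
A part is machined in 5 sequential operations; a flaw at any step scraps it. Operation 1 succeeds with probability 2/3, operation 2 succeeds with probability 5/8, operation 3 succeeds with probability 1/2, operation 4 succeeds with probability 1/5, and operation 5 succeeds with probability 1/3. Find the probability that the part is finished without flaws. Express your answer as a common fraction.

1/72

Each stage is reached only if all earlier stages succeed, so
P = 2/3 × 5/8 × 1/2 × 1/5 × 1/3 = 10/720 = 1/72.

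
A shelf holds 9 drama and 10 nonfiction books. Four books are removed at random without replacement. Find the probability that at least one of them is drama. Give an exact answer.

611/646

P(no drama) = 10/19 × 9/18 × 8/17 × 7/16 = 5040/93024 = 35/646.
P(at least one) = 1 − 35/646 = 611/646.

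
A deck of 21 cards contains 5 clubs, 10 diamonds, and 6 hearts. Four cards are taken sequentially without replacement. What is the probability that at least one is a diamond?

377/399

P(no diamonds) = 11/21 × 10/20 × 9/19 × 8/18 = 7920/143640 = 22/399.
P(at least one) = 1 − 22/399 = 377/399.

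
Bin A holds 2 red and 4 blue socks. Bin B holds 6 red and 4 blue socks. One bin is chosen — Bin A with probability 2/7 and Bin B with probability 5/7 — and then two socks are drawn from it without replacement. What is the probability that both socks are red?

From Bin A: P(both red) = (2/6)(1/5) = 1/15.
From Bin B: P(both red) = (6/10)(5/9) = 1/3.
Total probability = (2/7)(1/15) + (5/7)(1/3) = 9/35.

9/35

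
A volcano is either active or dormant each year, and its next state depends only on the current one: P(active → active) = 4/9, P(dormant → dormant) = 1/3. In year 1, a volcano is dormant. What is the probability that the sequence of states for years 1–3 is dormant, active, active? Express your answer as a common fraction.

8/27

Year 1 is given. For each transition, use the conditional probability from the current state:
P(active | dormant) = 2/3; P(active | active) = 4/9.
P = 2/3 × 4/9 = 8/27.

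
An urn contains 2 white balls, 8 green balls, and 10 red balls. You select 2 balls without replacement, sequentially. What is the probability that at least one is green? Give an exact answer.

P(no green) = 12/20 × 11/19 = 132/380 = 33/95.
P(at least one) = 1 − 33/95 = 62/95.

62/95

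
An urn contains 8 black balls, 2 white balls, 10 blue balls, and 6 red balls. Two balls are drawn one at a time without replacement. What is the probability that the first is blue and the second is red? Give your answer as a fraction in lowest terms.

Each draw changes the counts, so multiply the conditional probabilities along the sequence:
P = 10/26 × 6/25 = 60/650 = 6/65.

6/65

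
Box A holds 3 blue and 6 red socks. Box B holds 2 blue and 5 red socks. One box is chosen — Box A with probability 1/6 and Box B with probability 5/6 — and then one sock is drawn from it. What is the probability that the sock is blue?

From Box A: P(blue) = 3/9.
From Box B: P(blue) = 2/7.
Total probability = (1/6)(3/9) + (5/6)(2/7) = 37/126.

37/126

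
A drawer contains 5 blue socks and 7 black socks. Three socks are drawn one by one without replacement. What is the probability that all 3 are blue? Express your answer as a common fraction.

1/22

P(all blue) = 5/12 × 4/11 × 3/10 = 60/1320 = 1/22.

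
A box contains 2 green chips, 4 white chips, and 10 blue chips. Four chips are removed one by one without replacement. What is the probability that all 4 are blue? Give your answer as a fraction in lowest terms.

3/26

P = 10/16 × 9/15 × 8/14 × 7/13 = 5040/43680 = 3/26.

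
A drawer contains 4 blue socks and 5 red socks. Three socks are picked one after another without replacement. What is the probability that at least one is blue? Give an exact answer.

P(no blue) = 5/9 × 4/8 × 3/7 = 60/504 = 5/42.
P(at least one) = 1 − 5/42 = 37/42.

37/42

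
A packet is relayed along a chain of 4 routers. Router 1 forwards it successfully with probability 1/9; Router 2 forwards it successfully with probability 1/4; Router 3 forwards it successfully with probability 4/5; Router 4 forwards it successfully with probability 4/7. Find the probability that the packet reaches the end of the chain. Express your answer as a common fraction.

Multiplying along the chain,
P = 1/9 × 1/4 × 4/5 × 4/7 = 16/1260 = 4/315.

4/315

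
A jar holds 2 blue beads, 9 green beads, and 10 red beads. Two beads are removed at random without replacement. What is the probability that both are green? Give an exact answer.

6/35

P(every draw is green) = 9/21 × 8/20 = 72/420 = 6/35.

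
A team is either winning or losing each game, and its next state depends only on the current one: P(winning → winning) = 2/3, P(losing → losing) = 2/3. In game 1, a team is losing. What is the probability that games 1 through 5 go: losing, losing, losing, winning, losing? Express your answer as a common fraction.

4/81

Game 1 is given. For each transition, use the conditional probability from the current state:
P(losing | losing) = 2/3; P(losing | losing) = 2/3; P(winning | losing) = 1/3; P(losing | winning) = 1/3.
P = 2/3 × 2/3 × 1/3 × 1/3 = 4/81.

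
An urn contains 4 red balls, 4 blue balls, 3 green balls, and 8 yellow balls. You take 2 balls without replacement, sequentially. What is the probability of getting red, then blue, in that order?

8/171

Chain rule:
P = 4/19 × 4/18 = 16/342 = 8/171.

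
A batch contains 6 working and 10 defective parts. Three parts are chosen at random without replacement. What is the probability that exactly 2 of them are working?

One ordering (working drawn first) has probability 6/16 × 5/15 × 10/14 = 300/3360 = 5/56.
There are C(3,2) = 3 such orderings, each equally likely, so P = 3 × 5/56 = 15/56.

15/56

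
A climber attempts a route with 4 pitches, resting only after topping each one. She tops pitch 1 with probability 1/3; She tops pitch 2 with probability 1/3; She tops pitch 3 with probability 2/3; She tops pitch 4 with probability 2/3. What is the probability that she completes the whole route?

Each stage is reached only if all earlier stages succeed, so
P = 1/3 × 1/3 × 2/3 × 2/3 = 4/81.

4/81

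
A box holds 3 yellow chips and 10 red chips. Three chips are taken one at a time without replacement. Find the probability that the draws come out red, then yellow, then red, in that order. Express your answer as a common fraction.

45/286

Each draw changes the counts, so multiply the conditional probabilities along the sequence:
P = 10/13 × 3/12 × 9/11 = 270/1716 = 45/286.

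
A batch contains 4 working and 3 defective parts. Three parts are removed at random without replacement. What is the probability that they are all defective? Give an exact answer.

P(every draw is defective) = 3/7 × 2/6 × 1/5 = 6/210 = 1/35.

1/35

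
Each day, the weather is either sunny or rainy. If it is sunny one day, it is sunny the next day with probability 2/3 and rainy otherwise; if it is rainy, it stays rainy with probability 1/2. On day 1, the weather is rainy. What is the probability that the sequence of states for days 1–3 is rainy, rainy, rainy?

Day 1 is given. For each transition, use the conditional probability from the current state:
P(rainy | rainy) = 1/2; P(rainy | rainy) = 1/2.
P = 1/2 × 1/2 = 1/4.

1/4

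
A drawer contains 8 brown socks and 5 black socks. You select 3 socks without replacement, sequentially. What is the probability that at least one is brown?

138/143

P(no brown) = 5/13 × 4/12 × 3/11 = 60/1716 = 5/143.
P(at least one) = 1 − 5/143 = 138/143.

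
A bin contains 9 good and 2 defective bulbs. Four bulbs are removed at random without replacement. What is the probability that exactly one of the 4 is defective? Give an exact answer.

One ordering (defective drawn first) has probability 2/11 × 9/10 × 8/9 × 7/8 = 1008/7920 = 7/55.
There are C(4,1) = 4 such orderings, each equally likely, so P = 4 × 7/55 = 28/55.

28/55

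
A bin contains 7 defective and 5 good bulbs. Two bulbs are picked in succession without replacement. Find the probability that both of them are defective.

7/22

P(every draw is defective) = 7/12 × 6/11 = 42/132 = 7/22.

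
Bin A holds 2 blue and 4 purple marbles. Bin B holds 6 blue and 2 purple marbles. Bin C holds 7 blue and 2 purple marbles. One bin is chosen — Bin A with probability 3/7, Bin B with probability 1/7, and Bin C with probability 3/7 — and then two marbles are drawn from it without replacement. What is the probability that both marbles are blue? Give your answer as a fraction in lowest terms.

87/245

From Bin A: P(both blue) = (2/6)(1/5) = 1/15.
From Bin B: P(both blue) = (6/8)(5/7) = 15/28.
From Bin C: P(both blue) = (7/9)(6/8) = 7/12.
Total probability = (3/7)(1/15) + (1/7)(15/28) + (3/7)(7/12) = 87/245.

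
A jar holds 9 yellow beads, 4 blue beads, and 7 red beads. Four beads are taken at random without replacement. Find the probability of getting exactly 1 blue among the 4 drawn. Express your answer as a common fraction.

448/969

One ordering (blue drawn first) has probability 4/20 × 16/19 × 15/18 × 14/17 = 13440/116280 = 112/969.
There are C(4,1) = 4 such orderings, each equally likely, so P = 4 × 112/969 = 448/969.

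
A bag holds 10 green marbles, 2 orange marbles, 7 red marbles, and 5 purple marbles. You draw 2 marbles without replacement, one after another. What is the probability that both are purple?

5/138

P(every draw is purple) = 5/24 × 4/23 = 20/552 = 5/138.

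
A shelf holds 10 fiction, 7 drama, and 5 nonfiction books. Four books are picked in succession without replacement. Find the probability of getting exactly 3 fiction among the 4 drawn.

One ordering (fiction drawn first) has probability 10/22 × 9/21 × 8/20 × 12/19 = 8640/175560 = 72/1463.
There are C(4,3) = 4 such orderings, each equally likely, so P = 4 × 72/1463 = 288/1463.

288/1463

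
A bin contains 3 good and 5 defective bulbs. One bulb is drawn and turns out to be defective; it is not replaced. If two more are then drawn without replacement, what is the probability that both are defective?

With the first bulb removed, 4 defective remain out of 7.
P = 4/7 × 3/6 = 12/42 = 2/7.

2/7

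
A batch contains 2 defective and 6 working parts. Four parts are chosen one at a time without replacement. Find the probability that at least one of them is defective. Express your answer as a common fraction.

P(no defective) = 6/8 × 5/7 × 4/6 × 3/5 = 360/1680 = 3/14.
P(at least one) = 1 − 3/14 = 11/14.

11/14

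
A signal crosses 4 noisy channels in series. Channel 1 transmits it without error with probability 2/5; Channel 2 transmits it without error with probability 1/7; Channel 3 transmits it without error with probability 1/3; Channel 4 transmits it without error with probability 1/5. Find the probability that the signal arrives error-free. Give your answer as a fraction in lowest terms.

The events are sequential, so multiply the conditional probabilities:
P = 2/5 × 1/7 × 1/3 × 1/5 = 2/525.

2/525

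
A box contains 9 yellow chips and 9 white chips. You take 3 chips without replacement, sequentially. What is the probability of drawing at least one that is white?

61/68

P(no white) = 9/18 × 8/17 × 7/16 = 504/4896 = 7/68.
P(at least one) = 1 − 7/68 = 61/68.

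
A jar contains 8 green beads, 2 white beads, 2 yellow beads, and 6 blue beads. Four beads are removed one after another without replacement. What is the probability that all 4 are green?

P(all green) = 8/18 × 7/17 × 6/16 × 5/15 = 1680/73440 = 7/306.

7/306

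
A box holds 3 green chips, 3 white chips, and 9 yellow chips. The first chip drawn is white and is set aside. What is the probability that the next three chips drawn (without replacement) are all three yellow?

3/13

After the first draw, 9 of the remaining 14 chips are yellow.
P = 9/14 × 8/13 × 7/12 = 504/2184 = 3/13.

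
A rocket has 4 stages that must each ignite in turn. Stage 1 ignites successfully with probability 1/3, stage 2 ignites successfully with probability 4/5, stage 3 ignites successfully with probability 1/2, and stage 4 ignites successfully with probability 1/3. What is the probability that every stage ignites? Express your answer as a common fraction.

Multiplying along the chain,
P = 1/3 × 4/5 × 1/2 × 1/3 = 4/90 = 2/45.

2/45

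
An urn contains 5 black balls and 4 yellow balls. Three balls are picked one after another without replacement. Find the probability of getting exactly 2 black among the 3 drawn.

10/21

One ordering (black drawn first) has probability 5/9 × 4/8 × 4/7 = 80/504 = 10/63.
There are C(3,2) = 3 such orderings, each equally likely, so P = 3 × 10/63 = 10/21.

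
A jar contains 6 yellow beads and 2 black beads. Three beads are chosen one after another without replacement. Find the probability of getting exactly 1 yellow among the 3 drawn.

3/28

One ordering (yellow drawn first) has probability 6/8 × 2/7 × 1/6 = 12/336 = 1/28.
There are C(3,1) = 3 such orderings, each equally likely, so P = 3 × 1/28 = 3/28.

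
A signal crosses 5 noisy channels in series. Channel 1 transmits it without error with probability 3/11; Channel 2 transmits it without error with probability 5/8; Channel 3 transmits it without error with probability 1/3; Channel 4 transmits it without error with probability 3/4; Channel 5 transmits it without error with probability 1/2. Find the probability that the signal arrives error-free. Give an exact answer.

Each stage is reached only if all earlier stages succeed, so
P = 3/11 × 5/8 × 1/3 × 3/4 × 1/2 = 45/2112 = 15/704.

15/704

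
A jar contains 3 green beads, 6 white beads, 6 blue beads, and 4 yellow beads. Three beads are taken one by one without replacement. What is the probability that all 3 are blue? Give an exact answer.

P = 6/19 × 5/18 × 4/17 = 120/5814 = 20/969.

20/969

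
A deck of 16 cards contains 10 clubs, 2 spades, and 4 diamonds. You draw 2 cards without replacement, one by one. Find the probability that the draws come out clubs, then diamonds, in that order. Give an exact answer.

1/6

Chain rule:
P = 10/16 × 4/15 = 40/240 = 1/6.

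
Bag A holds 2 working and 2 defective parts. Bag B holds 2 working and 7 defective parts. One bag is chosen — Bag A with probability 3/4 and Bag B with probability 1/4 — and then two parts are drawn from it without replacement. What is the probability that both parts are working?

19/144

From Bag A: P(both working) = (2/4)(1/3) = 1/6.
From Bag B: P(both working) = (2/9)(1/8) = 1/36.
Total probability = (3/4)(1/6) + (1/4)(1/36) = 19/144.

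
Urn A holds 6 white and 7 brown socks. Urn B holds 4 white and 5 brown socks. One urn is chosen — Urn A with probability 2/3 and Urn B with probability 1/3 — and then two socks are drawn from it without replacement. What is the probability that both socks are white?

43/234

From Urn A: P(both white) = (6/13)(5/12) = 5/26.
From Urn B: P(both white) = (4/9)(3/8) = 1/6.
Total probability = (2/3)(5/26) + (1/3)(1/6) = 43/234.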